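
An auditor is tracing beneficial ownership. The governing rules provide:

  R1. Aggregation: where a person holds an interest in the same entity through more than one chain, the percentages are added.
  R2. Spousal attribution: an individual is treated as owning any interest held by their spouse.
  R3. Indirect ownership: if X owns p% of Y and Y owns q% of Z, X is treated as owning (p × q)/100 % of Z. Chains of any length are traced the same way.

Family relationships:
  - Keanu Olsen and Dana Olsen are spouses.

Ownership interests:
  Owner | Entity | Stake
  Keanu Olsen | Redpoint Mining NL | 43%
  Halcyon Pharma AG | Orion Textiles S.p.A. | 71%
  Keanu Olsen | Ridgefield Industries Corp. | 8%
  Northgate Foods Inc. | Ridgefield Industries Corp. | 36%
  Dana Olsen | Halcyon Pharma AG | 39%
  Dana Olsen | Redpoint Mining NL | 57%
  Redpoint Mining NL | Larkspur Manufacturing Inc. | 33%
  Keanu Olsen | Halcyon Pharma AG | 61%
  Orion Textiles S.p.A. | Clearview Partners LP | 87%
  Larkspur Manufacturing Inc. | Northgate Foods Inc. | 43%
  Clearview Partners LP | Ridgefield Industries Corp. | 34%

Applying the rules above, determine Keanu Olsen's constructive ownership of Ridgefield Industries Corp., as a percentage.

34.1102%

By spousal attribution (R2), Keanu Olsen is treated as also owning Dana Olsen's interest in Halcyon Pharma AG, giving 61% + 39% = 100%.
By spousal attribution (R2), Keanu Olsen is treated as also owning Dana Olsen's interest in Redpoint Mining NL, giving 43% + 57% = 100%.
Chain via Halcyon Pharma AG → Orion Textiles S.p.A. → Clearview Partners LP (R3): 100% × 71% × 87% × 34% = 21.0018% of Ridgefield Industries Corp.
Chain via Redpoint Mining NL → Larkspur Manufacturing Inc. → Northgate Foods Inc. (R3): 100% × 33% × 43% × 36% = 5.1084% of Ridgefield Industries Corp.
Direct interest in Ridgefield Industries Corp: 8%.
Aggregating (R1): 21.0018% + 5.1084% + 8% = 34.1102%.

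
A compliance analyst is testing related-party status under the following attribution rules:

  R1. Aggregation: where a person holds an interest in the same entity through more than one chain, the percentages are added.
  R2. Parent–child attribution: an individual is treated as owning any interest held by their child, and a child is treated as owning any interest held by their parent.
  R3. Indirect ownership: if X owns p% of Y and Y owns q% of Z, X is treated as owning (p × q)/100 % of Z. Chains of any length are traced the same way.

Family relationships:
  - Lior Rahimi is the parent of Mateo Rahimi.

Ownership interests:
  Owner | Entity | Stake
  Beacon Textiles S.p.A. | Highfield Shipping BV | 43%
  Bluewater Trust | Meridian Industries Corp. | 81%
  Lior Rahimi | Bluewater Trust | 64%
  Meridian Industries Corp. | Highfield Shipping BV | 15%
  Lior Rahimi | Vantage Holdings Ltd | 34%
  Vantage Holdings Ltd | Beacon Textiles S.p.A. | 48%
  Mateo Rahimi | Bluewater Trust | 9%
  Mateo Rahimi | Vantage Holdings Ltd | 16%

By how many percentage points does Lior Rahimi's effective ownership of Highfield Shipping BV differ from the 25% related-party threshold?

5.8105

By parent–child attribution (R2), Lior Rahimi is treated as also owning Mateo Rahimi's interest in Bluewater Trust, giving 64% + 9% = 73%.
By parent–child attribution (R2), Lior Rahimi is treated as also owning Mateo Rahimi's interest in Vantage Holdings Ltd, giving 34% + 16% = 50%.
Chain via Bluewater Trust → Meridian Industries Corp. (R3): 73% × 81% × 15% = 8.8695% of Highfield Shipping BV.
Chain via Vantage Holdings Ltd → Beacon Textiles S.p.A. (R3): 50% × 48% × 43% = 10.32% of Highfield Shipping BV.
Aggregating (R1): 8.8695% + 10.32% = 19.1895%.
19.1895% falls short of the 25% threshold by 5.8105 percentage points.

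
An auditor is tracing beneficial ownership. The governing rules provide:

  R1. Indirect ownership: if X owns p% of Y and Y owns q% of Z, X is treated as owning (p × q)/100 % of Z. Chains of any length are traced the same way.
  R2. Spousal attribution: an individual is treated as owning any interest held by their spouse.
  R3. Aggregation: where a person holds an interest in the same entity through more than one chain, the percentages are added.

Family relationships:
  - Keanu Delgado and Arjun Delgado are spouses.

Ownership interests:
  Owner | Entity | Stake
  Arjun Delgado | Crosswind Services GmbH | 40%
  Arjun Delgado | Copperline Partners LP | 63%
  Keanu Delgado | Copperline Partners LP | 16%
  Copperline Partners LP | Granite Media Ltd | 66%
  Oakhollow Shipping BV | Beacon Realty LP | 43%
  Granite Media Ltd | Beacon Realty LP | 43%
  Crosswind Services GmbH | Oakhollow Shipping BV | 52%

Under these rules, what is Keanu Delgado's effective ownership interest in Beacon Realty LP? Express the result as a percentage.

By spousal attribution (R2), Keanu Delgado is treated as also owning Arjun Delgado's interest in Copperline Partners LP, giving 16% + 63% = 79%.
By spousal attribution (R2), Keanu Delgado is treated as owning Arjun Delgado's 40% interest in Crosswind Services GmbH.
Chain via Copperline Partners LP → Granite Media Ltd (R1): 79% × 66% × 43% = 22.4202% of Beacon Realty LP.
Chain via Crosswind Services GmbH → Oakhollow Shipping BV (R1): 40% × 52% × 43% = 8.944% of Beacon Realty LP.
Aggregating (R3): 22.4202% + 8.944% = 31.3642%.

31.3642%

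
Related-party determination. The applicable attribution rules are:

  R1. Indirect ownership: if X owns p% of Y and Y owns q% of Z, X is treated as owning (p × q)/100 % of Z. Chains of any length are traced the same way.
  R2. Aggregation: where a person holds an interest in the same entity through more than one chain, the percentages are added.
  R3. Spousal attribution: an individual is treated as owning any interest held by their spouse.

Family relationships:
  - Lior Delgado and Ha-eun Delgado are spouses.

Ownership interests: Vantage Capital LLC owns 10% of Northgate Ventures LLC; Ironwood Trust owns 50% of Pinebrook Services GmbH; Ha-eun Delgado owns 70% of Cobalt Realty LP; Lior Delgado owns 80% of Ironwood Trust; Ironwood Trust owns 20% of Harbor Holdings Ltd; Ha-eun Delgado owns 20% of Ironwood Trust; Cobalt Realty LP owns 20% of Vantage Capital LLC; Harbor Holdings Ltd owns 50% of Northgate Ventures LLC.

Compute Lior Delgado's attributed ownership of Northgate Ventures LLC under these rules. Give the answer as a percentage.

By spousal attribution (R3), Lior Delgado is treated as also owning Ha-eun Delgado's interest in Ironwood Trust, giving 80% + 20% = 100%.
By spousal attribution (R3), Lior Delgado is treated as owning Ha-eun Delgado's 70% interest in Cobalt Realty LP.
Chain via Ironwood Trust → Harbor Holdings Ltd (R1): 100% × 20% × 50% = 10% of Northgate Ventures LLC.
Chain via Cobalt Realty LP → Vantage Capital LLC (R1): 70% × 20% × 10% = 1.4% of Northgate Ventures LLC.
Aggregating (R2): 10% + 1.4% = 11.4%.

11.4%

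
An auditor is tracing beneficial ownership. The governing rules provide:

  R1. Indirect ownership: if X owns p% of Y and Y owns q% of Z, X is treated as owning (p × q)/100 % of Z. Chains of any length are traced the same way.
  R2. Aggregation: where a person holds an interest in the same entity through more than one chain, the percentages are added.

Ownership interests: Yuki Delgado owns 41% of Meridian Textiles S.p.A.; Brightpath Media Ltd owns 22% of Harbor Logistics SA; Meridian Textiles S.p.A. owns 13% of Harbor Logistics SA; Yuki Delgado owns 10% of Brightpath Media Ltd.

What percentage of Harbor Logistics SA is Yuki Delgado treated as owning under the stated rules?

7.53%

Chain via Meridian Textiles S.p.A. (R1): 41% × 13% = 5.33% of Harbor Logistics SA.
Chain via Brightpath Media Ltd (R1): 10% × 22% = 2.2% of Harbor Logistics SA.
Aggregating (R2): 5.33% + 2.2% = 7.53%.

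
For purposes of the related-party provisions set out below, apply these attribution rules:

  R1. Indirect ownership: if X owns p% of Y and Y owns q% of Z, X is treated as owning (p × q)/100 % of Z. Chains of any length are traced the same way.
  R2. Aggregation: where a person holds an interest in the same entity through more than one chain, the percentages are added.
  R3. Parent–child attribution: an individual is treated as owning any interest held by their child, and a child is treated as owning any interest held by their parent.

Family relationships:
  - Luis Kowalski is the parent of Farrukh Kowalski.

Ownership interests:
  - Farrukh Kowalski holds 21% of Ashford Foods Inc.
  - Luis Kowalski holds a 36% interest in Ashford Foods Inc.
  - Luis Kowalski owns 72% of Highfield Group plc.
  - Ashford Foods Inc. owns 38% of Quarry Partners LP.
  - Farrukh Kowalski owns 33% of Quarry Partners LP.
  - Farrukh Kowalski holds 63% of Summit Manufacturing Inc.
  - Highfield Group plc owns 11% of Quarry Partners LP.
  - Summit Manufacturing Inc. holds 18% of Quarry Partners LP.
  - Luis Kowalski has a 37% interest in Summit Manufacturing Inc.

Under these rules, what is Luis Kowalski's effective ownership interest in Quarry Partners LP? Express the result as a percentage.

By parent–child attribution (R3), Luis Kowalski is treated as also owning Farrukh Kowalski's interest in Summit Manufacturing Inc, giving 37% + 63% = 100%.
By parent–child attribution (R3), Luis Kowalski is treated as also owning Farrukh Kowalski's interest in Ashford Foods Inc, giving 36% + 21% = 57%.
By parent–child attribution (R3), Luis Kowalski is treated as owning Farrukh Kowalski's 33% interest in Quarry Partners LP.
Chain via Summit Manufacturing Inc. (R1): 100% × 18% = 18% of Quarry Partners LP.
Chain via Ashford Foods Inc. (R1): 57% × 38% = 21.66% of Quarry Partners LP.
Chain via Highfield Group plc (R1): 72% × 11% = 7.92% of Quarry Partners LP.
Direct interest in Quarry Partners LP: 33%.
Aggregating (R2): 18% + 21.66% + 7.92% + 33% = 80.58%.

80.58%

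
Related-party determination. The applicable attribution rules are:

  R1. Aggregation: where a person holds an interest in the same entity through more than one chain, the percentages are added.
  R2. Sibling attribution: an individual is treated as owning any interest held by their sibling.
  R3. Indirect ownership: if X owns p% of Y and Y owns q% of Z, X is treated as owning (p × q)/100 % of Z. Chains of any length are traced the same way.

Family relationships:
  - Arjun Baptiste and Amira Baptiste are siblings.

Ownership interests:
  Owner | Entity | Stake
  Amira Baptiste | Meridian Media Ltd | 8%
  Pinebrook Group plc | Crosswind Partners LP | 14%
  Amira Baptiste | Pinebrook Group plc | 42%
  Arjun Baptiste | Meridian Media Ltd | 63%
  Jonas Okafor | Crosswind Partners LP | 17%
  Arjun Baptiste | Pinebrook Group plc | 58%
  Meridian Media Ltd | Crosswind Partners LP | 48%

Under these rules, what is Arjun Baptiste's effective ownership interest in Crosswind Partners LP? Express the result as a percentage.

48.08%

By sibling attribution (R2), Arjun Baptiste is treated as also owning Amira Baptiste's interest in Meridian Media Ltd, giving 63% + 8% = 71%.
By sibling attribution (R2), Arjun Baptiste is treated as also owning Amira Baptiste's interest in Pinebrook Group plc, giving 58% + 42% = 100%.
Chain via Meridian Media Ltd (R3): 71% × 48% = 34.08% of Crosswind Partners LP.
Chain via Pinebrook Group plc (R3): 100% × 14% = 14% of Crosswind Partners LP.
Aggregating (R1): 34.08% + 14% = 48.08%.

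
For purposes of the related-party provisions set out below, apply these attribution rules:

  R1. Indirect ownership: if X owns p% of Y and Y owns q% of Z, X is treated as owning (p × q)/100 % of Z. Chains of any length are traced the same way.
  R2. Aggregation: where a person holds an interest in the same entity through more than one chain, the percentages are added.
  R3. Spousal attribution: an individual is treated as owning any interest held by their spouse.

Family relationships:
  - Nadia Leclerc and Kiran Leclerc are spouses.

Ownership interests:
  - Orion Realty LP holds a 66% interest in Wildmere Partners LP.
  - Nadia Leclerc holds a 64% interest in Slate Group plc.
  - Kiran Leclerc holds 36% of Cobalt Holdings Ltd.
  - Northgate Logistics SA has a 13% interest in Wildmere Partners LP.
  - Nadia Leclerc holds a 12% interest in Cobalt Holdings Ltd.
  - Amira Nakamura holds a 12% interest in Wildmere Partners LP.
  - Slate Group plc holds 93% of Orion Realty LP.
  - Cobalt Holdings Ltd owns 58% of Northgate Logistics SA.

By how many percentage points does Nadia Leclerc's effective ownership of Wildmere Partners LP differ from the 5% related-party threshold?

By spousal attribution (R3), Nadia Leclerc is treated as also owning Kiran Leclerc's interest in Cobalt Holdings Ltd, giving 12% + 36% = 48%.
Chain via Slate Group plc → Orion Realty LP (R1): 64% × 93% × 66% = 39.2832% of Wildmere Partners LP.
Chain via Cobalt Holdings Ltd → Northgate Logistics SA (R1): 48% × 58% × 13% = 3.6192% of Wildmere Partners LP.
Aggregating (R2): 39.2832% + 3.6192% = 42.9024%.
42.9024% exceeds the 5% threshold by 37.9024 percentage points.

37.9024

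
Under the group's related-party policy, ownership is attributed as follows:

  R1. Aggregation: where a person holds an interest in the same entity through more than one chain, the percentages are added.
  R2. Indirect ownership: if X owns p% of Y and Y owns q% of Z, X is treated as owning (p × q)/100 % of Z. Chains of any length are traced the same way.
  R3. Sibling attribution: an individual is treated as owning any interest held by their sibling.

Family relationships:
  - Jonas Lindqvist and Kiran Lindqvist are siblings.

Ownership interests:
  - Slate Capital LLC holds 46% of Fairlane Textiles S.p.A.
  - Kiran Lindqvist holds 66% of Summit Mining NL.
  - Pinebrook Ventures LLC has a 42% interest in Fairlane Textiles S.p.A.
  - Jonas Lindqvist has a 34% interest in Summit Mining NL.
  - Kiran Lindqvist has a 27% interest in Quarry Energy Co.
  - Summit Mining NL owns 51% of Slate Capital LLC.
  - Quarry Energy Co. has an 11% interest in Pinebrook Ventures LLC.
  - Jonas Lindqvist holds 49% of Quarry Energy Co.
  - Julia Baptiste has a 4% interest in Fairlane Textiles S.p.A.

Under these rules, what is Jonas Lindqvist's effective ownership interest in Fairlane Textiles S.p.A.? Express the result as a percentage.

By sibling attribution (R3), Jonas Lindqvist is treated as also owning Kiran Lindqvist's interest in Summit Mining NL, giving 34% + 66% = 100%.
By sibling attribution (R3), Jonas Lindqvist is treated as also owning Kiran Lindqvist's interest in Quarry Energy Co, giving 49% + 27% = 76%.
Chain via Summit Mining NL → Slate Capital LLC (R2): 100% × 51% × 46% = 23.46% of Fairlane Textiles S.p.A.
Chain via Quarry Energy Co. → Pinebrook Ventures LLC (R2): 76% × 11% × 42% = 3.5112% of Fairlane Textiles S.p.A.
Aggregating (R1): 23.46% + 3.5112% = 26.9712%.

26.9712%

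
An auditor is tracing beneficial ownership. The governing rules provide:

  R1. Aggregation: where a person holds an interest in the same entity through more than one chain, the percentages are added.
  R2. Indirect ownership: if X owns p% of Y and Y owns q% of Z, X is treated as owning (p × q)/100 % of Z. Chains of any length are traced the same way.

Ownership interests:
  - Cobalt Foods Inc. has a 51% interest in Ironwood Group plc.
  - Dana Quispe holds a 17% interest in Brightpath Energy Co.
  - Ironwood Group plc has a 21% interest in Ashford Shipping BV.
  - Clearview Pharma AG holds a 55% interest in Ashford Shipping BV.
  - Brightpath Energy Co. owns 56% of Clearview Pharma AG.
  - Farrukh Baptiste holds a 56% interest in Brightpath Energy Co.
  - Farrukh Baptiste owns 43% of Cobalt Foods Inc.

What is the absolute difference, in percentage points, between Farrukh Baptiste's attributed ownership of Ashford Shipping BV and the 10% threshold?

Chain via Cobalt Foods Inc. → Ironwood Group plc (R2): 43% × 51% × 21% = 4.6053% of Ashford Shipping BV.
Chain via Brightpath Energy Co. → Clearview Pharma AG (R2): 56% × 56% × 55% = 17.248% of Ashford Shipping BV.
Aggregating (R1): 4.6053% + 17.248% = 21.8533%.
21.8533% exceeds the 10% threshold by 11.8533 percentage points.

11.8533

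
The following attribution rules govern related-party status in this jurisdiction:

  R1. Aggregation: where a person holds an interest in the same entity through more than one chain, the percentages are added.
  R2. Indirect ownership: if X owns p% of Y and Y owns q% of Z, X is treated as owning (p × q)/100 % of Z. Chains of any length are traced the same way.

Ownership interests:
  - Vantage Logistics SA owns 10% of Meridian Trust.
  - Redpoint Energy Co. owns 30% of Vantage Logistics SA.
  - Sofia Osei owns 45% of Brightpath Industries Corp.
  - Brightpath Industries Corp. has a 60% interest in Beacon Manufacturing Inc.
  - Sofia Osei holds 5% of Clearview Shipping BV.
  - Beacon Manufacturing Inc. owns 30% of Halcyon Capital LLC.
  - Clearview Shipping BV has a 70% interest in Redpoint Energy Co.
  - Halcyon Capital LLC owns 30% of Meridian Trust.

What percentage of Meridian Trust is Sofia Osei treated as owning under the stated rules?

2.535%

Chain via Brightpath Industries Corp. → Beacon Manufacturing Inc. → Halcyon Capital LLC (R2): 45% × 60% × 30% × 30% = 2.43% of Meridian Trust.
Chain via Clearview Shipping BV → Redpoint Energy Co. → Vantage Logistics SA (R2): 5% × 70% × 30% × 10% = 0.105% of Meridian Trust.
Aggregating (R1): 2.43% + 0.105% = 2.535%.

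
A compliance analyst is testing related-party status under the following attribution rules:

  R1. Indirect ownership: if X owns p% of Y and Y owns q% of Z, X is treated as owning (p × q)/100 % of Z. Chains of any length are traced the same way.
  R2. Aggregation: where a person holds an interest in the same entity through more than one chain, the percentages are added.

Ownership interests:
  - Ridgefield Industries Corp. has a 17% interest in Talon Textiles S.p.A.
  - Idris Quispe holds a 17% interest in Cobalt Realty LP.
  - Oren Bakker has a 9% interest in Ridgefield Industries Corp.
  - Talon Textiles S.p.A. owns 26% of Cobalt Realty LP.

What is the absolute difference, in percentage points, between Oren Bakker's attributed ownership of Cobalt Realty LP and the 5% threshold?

4.6022

Chain via Ridgefield Industries Corp. → Talon Textiles S.p.A. (R1): 9% × 17% × 26% = 0.3978% of Cobalt Realty LP.
0.3978% falls short of the 5% threshold by 4.6022 percentage points.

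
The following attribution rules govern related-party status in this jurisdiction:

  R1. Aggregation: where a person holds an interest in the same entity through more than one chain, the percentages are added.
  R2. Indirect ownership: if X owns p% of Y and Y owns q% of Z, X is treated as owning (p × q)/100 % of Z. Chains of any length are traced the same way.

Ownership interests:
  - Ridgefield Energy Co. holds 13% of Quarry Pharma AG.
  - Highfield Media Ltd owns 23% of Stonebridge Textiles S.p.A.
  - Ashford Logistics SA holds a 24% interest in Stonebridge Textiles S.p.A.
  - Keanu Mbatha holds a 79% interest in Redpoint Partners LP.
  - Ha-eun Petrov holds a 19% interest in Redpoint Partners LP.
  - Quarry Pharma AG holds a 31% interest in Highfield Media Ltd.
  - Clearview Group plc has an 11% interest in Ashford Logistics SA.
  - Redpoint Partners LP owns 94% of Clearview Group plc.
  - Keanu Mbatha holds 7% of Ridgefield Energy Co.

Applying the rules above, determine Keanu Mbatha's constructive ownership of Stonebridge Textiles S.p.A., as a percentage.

Chain via Redpoint Partners LP → Clearview Group plc → Ashford Logistics SA (R2): 79% × 94% × 11% × 24% = 1.960464% of Stonebridge Textiles S.p.A.
Chain via Ridgefield Energy Co. → Quarry Pharma AG → Highfield Media Ltd (R2): 7% × 13% × 31% × 23% = 0.064883% of Stonebridge Textiles S.p.A.
Aggregating (R1): 1.960464% + 0.064883% = 2.025347%.

2.025347%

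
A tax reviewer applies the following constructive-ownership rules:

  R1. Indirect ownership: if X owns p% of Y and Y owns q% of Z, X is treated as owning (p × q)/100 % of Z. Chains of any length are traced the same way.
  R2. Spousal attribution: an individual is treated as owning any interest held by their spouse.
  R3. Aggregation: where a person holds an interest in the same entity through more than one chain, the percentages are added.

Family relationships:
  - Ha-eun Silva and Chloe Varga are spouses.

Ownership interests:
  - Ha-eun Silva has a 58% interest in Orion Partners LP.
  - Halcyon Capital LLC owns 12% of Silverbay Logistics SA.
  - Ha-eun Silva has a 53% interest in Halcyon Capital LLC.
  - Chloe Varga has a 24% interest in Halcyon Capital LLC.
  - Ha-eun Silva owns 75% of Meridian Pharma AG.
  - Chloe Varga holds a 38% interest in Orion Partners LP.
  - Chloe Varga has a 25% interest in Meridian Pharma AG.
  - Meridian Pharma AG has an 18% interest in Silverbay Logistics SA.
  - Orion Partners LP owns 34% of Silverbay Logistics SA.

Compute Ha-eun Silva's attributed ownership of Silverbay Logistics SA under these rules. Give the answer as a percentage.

59.88%

By spousal attribution (R2), Ha-eun Silva is treated as also owning Chloe Varga's interest in Halcyon Capital LLC, giving 53% + 24% = 77%.
By spousal attribution (R2), Ha-eun Silva is treated as also owning Chloe Varga's interest in Meridian Pharma AG, giving 75% + 25% = 100%.
By spousal attribution (R2), Ha-eun Silva is treated as also owning Chloe Varga's interest in Orion Partners LP, giving 58% + 38% = 96%.
Chain via Halcyon Capital LLC (R1): 77% × 12% = 9.24% of Silverbay Logistics SA.
Chain via Meridian Pharma AG (R1): 100% × 18% = 18% of Silverbay Logistics SA.
Chain via Orion Partners LP (R1): 96% × 34% = 32.64% of Silverbay Logistics SA.
Aggregating (R3): 9.24% + 18% + 32.64% = 59.88%.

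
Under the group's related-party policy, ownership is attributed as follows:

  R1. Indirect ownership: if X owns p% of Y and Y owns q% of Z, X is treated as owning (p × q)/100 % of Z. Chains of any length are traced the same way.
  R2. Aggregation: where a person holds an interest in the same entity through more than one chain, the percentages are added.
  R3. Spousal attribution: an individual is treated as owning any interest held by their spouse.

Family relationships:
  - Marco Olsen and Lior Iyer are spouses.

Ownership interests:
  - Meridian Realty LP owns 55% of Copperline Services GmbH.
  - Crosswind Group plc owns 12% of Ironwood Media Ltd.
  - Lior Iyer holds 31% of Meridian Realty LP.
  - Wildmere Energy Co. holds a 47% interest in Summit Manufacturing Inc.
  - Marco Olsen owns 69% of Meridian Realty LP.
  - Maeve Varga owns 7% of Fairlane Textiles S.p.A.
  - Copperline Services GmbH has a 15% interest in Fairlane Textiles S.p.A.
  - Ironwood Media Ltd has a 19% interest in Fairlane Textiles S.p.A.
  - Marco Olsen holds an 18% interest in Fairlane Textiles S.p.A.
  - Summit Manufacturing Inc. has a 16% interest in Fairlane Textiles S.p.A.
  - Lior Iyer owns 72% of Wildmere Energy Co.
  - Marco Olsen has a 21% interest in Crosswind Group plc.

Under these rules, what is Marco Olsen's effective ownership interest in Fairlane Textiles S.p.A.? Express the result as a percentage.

By spousal attribution (R3), Marco Olsen is treated as also owning Lior Iyer's interest in Meridian Realty LP, giving 69% + 31% = 100%.
By spousal attribution (R3), Marco Olsen is treated as owning Lior Iyer's 72% interest in Wildmere Energy Co.
Chain via Meridian Realty LP → Copperline Services GmbH (R1): 100% × 55% × 15% = 8.25% of Fairlane Textiles S.p.A.
Chain via Crosswind Group plc → Ironwood Media Ltd (R1): 21% × 12% × 19% = 0.4788% of Fairlane Textiles S.p.A.
Direct interest in Fairlane Textiles S.p.A: 18%.
Chain via Wildmere Energy Co. → Summit Manufacturing Inc. (R1): 72% × 47% × 16% = 5.4144% of Fairlane Textiles S.p.A.
Aggregating (R2): 8.25% + 0.4788% + 18% + 5.4144% = 32.1432%.

32.1432%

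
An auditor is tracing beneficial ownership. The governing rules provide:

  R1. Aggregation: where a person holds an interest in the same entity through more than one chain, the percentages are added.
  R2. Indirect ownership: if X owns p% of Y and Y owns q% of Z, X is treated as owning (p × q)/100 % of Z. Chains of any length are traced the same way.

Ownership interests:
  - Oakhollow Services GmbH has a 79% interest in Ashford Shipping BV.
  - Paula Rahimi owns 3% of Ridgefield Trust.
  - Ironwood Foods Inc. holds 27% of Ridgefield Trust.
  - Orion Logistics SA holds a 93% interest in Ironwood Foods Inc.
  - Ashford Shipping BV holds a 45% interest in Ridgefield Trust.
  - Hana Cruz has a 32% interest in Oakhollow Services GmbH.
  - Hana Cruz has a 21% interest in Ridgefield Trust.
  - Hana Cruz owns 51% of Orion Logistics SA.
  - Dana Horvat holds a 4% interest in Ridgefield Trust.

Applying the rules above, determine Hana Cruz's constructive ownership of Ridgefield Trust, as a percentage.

Chain via Orion Logistics SA → Ironwood Foods Inc. (R2): 51% × 93% × 27% = 12.8061% of Ridgefield Trust.
Chain via Oakhollow Services GmbH → Ashford Shipping BV (R2): 32% × 79% × 45% = 11.376% of Ridgefield Trust.
Direct interest in Ridgefield Trust: 21%.
Aggregating (R1): 12.8061% + 11.376% + 21% = 45.1821%.

45.1821%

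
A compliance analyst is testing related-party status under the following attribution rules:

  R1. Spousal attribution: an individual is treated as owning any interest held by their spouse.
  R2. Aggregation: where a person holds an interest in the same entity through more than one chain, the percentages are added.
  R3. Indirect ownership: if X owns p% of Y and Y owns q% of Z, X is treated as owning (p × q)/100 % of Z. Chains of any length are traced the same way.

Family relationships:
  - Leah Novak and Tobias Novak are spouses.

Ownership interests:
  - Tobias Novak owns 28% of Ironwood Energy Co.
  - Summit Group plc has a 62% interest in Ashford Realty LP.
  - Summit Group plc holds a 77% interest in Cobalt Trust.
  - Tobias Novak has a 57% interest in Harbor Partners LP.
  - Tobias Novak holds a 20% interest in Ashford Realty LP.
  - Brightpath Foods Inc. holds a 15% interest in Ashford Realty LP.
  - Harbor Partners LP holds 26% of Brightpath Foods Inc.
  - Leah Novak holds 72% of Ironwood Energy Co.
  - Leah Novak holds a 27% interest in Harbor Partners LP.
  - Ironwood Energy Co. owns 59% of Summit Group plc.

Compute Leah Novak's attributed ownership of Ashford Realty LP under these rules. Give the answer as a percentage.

By spousal attribution (R1), Leah Novak is treated as also owning Tobias Novak's interest in Harbor Partners LP, giving 27% + 57% = 84%.
By spousal attribution (R1), Leah Novak is treated as also owning Tobias Novak's interest in Ironwood Energy Co, giving 72% + 28% = 100%.
By spousal attribution (R1), Leah Novak is treated as owning Tobias Novak's 20% interest in Ashford Realty LP.
Chain via Harbor Partners LP → Brightpath Foods Inc. (R3): 84% × 26% × 15% = 3.276% of Ashford Realty LP.
Chain via Ironwood Energy Co. → Summit Group plc (R3): 100% × 59% × 62% = 36.58% of Ashford Realty LP.
Direct interest in Ashford Realty LP: 20%.
Aggregating (R2): 3.276% + 36.58% + 20% = 59.856%.

59.856%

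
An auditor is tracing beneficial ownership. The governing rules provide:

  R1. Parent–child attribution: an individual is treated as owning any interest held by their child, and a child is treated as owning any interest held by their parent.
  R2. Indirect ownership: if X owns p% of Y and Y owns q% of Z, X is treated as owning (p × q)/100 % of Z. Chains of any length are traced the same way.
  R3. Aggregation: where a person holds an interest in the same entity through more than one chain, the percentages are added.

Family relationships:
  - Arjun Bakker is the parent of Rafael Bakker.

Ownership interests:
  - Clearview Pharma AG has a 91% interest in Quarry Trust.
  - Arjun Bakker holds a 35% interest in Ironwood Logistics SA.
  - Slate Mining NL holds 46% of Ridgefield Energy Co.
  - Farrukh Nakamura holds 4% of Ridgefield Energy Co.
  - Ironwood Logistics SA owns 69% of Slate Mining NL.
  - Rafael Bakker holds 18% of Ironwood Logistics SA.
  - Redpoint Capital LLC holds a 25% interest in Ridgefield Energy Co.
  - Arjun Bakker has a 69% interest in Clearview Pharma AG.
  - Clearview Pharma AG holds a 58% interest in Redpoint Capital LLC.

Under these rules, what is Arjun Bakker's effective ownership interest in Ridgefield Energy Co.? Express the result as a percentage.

26.8272%

By parent–child attribution (R1), Arjun Bakker is treated as also owning Rafael Bakker's interest in Ironwood Logistics SA, giving 35% + 18% = 53%.
Chain via Clearview Pharma AG → Redpoint Capital LLC (R2): 69% × 58% × 25% = 10.005% of Ridgefield Energy Co.
Chain via Ironwood Logistics SA → Slate Mining NL (R2): 53% × 69% × 46% = 16.8222% of Ridgefield Energy Co.
Aggregating (R3): 10.005% + 16.8222% = 26.8272%.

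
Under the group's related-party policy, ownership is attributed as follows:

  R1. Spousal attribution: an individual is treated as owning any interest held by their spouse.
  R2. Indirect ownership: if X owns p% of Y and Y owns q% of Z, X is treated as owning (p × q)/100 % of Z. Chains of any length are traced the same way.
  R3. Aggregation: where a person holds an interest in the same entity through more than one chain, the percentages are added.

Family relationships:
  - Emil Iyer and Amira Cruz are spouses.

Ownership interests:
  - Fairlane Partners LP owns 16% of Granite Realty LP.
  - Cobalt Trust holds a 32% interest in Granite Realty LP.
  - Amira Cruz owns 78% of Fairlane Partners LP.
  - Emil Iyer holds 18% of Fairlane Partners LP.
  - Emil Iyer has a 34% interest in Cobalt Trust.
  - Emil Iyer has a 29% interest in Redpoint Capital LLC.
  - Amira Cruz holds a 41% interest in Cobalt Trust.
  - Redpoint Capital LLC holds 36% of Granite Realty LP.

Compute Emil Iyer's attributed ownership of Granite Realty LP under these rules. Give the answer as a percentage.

49.8%

By spousal attribution (R1), Emil Iyer is treated as also owning Amira Cruz's interest in Cobalt Trust, giving 34% + 41% = 75%.
By spousal attribution (R1), Emil Iyer is treated as also owning Amira Cruz's interest in Fairlane Partners LP, giving 18% + 78% = 96%.
Chain via Cobalt Trust (R2): 75% × 32% = 24% of Granite Realty LP.
Chain via Redpoint Capital LLC (R2): 29% × 36% = 10.44% of Granite Realty LP.
Chain via Fairlane Partners LP (R2): 96% × 16% = 15.36% of Granite Realty LP.
Aggregating (R3): 24% + 10.44% + 15.36% = 49.8%.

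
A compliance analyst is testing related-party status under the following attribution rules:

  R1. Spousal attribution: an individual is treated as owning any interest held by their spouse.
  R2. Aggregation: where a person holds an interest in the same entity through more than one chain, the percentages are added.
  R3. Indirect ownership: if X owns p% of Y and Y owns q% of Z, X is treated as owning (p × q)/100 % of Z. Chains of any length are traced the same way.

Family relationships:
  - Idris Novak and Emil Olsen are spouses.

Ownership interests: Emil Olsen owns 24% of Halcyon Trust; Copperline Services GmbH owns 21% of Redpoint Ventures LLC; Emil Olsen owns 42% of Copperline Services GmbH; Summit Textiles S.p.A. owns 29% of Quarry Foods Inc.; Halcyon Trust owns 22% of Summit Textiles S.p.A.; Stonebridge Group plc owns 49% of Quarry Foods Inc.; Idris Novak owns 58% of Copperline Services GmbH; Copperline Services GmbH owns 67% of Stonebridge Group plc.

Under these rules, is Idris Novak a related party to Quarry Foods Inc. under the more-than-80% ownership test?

No

By spousal attribution (R1), Idris Novak is treated as also owning Emil Olsen's interest in Copperline Services GmbH, giving 58% + 42% = 100%.
By spousal attribution (R1), Idris Novak is treated as owning Emil Olsen's 24% interest in Halcyon Trust.
Chain via Copperline Services GmbH → Stonebridge Group plc (R3): 100% × 67% × 49% = 32.83% of Quarry Foods Inc.
Chain via Halcyon Trust → Summit Textiles S.p.A. (R3): 24% × 22% × 29% = 1.5312% of Quarry Foods Inc.
Aggregating (R2): 32.83% + 1.5312% = 34.3612%.
34.3612% does not exceed the 80% threshold, so Idris is not a related party to Quarry Foods Inc.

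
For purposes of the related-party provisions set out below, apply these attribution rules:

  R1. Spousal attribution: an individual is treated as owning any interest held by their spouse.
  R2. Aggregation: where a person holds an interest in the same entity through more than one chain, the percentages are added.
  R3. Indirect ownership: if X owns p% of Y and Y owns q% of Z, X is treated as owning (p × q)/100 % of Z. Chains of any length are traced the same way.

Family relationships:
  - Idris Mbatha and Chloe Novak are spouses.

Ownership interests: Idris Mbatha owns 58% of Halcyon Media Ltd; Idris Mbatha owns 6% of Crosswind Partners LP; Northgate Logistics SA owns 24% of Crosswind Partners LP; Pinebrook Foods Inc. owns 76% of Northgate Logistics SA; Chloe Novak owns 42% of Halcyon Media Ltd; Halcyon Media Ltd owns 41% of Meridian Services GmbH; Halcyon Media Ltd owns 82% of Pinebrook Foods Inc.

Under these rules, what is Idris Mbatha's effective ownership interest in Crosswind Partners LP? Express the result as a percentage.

By spousal attribution (R1), Idris Mbatha is treated as also owning Chloe Novak's interest in Halcyon Media Ltd, giving 58% + 42% = 100%.
Chain via Halcyon Media Ltd → Pinebrook Foods Inc. → Northgate Logistics SA (R3): 100% × 82% × 76% × 24% = 14.9568% of Crosswind Partners LP.
Direct interest in Crosswind Partners LP: 6%.
Aggregating (R2): 14.9568% + 6% = 20.9568%.

20.9568%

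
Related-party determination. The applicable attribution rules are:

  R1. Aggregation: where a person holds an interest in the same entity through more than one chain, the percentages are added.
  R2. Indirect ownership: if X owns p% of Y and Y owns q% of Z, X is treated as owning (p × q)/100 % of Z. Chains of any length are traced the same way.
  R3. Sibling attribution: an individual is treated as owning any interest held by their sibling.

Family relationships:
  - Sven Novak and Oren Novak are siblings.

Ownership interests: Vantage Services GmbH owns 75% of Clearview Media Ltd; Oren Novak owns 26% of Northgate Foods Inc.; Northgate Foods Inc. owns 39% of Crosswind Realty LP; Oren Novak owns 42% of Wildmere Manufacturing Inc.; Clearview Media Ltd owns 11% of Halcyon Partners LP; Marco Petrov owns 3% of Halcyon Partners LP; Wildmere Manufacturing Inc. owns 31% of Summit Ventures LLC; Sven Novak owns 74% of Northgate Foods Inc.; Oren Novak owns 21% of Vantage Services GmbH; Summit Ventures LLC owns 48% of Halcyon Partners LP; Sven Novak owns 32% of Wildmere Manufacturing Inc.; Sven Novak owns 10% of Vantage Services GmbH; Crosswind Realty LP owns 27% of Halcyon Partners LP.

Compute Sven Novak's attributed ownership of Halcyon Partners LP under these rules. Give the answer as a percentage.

24.0987%

By sibling attribution (R3), Sven Novak is treated as also owning Oren Novak's interest in Wildmere Manufacturing Inc, giving 32% + 42% = 74%.
By sibling attribution (R3), Sven Novak is treated as also owning Oren Novak's interest in Vantage Services GmbH, giving 10% + 21% = 31%.
By sibling attribution (R3), Sven Novak is treated as also owning Oren Novak's interest in Northgate Foods Inc, giving 74% + 26% = 100%.
Chain via Wildmere Manufacturing Inc. → Summit Ventures LLC (R2): 74% × 31% × 48% = 11.0112% of Halcyon Partners LP.
Chain via Vantage Services GmbH → Clearview Media Ltd (R2): 31% × 75% × 11% = 2.5575% of Halcyon Partners LP.
Chain via Northgate Foods Inc. → Crosswind Realty LP (R2): 100% × 39% × 27% = 10.53% of Halcyon Partners LP.
Aggregating (R1): 11.0112% + 2.5575% + 10.53% = 24.0987%.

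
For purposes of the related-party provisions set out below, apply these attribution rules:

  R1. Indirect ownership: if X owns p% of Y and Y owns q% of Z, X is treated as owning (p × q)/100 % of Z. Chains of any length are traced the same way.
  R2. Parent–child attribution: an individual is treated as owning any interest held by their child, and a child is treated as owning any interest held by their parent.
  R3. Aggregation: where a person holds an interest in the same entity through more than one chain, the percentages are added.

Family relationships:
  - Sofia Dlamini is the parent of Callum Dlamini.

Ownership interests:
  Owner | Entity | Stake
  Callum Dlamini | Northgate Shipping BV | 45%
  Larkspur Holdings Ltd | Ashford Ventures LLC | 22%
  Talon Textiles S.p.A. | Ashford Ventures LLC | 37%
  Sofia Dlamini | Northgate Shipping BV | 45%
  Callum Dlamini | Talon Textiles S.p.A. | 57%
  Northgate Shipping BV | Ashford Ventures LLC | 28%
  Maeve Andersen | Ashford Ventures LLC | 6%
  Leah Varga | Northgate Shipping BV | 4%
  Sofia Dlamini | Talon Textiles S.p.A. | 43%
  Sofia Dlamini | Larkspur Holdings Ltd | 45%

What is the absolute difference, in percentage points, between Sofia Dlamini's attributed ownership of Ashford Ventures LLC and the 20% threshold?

52.1

By parent–child attribution (R2), Sofia Dlamini is treated as also owning Callum Dlamini's interest in Northgate Shipping BV, giving 45% + 45% = 90%.
By parent–child attribution (R2), Sofia Dlamini is treated as also owning Callum Dlamini's interest in Talon Textiles S.p.A, giving 43% + 57% = 100%.
Chain via Larkspur Holdings Ltd (R1): 45% × 22% = 9.9% of Ashford Ventures LLC.
Chain via Northgate Shipping BV (R1): 90% × 28% = 25.2% of Ashford Ventures LLC.
Chain via Talon Textiles S.p.A. (R1): 100% × 37% = 37% of Ashford Ventures LLC.
Aggregating (R3): 9.9% + 25.2% + 37% = 72.1%.
72.1% exceeds the 20% threshold by 52.1 percentage points.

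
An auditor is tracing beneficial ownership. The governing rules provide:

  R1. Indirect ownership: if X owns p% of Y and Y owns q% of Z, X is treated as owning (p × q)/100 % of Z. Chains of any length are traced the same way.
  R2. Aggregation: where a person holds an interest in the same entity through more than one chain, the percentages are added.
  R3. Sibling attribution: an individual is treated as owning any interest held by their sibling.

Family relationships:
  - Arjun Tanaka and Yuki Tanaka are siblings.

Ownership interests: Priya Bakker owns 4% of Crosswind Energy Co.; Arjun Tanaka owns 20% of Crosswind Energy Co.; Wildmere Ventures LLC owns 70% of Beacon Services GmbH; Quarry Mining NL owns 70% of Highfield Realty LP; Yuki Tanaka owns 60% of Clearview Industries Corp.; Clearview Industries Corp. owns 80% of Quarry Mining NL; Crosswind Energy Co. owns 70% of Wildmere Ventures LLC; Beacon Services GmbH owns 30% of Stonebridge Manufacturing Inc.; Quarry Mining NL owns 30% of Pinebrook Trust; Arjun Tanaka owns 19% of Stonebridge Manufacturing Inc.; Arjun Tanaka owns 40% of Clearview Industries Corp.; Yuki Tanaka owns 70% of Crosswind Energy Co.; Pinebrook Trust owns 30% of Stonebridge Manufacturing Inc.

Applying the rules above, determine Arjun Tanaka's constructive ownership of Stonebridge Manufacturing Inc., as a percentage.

39.43%

By sibling attribution (R3), Arjun Tanaka is treated as also owning Yuki Tanaka's interest in Clearview Industries Corp, giving 40% + 60% = 100%.
By sibling attribution (R3), Arjun Tanaka is treated as also owning Yuki Tanaka's interest in Crosswind Energy Co, giving 20% + 70% = 90%.
Chain via Clearview Industries Corp. → Quarry Mining NL → Pinebrook Trust (R1): 100% × 80% × 30% × 30% = 7.2% of Stonebridge Manufacturing Inc.
Chain via Crosswind Energy Co. → Wildmere Ventures LLC → Beacon Services GmbH (R1): 90% × 70% × 70% × 30% = 13.23% of Stonebridge Manufacturing Inc.
Direct interest in Stonebridge Manufacturing Inc: 19%.
Aggregating (R2): 7.2% + 13.23% + 19% = 39.43%.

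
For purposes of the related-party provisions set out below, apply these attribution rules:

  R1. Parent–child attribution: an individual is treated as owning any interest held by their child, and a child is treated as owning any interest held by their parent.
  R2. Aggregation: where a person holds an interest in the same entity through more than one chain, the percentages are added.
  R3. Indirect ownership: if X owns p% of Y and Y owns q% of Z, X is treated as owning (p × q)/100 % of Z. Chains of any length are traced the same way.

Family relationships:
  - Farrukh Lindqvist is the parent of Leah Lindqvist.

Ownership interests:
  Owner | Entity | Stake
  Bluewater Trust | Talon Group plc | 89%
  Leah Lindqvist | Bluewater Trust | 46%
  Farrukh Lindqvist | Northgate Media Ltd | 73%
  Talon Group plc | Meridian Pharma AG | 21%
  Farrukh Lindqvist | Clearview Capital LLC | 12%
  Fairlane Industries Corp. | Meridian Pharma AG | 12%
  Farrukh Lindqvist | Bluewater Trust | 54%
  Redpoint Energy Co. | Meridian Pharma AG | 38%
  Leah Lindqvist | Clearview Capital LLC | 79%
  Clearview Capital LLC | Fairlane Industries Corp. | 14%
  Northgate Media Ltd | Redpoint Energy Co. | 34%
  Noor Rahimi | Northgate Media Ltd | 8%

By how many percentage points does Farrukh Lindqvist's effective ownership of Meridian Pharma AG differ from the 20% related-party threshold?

9.6504

By parent–child attribution (R1), Farrukh Lindqvist is treated as also owning Leah Lindqvist's interest in Clearview Capital LLC, giving 12% + 79% = 91%.
By parent–child attribution (R1), Farrukh Lindqvist is treated as also owning Leah Lindqvist's interest in Bluewater Trust, giving 54% + 46% = 100%.
Chain via Northgate Media Ltd → Redpoint Energy Co. (R3): 73% × 34% × 38% = 9.4316% of Meridian Pharma AG.
Chain via Clearview Capital LLC → Fairlane Industries Corp. (R3): 91% × 14% × 12% = 1.5288% of Meridian Pharma AG.
Chain via Bluewater Trust → Talon Group plc (R3): 100% × 89% × 21% = 18.69% of Meridian Pharma AG.
Aggregating (R2): 9.4316% + 1.5288% + 18.69% = 29.6504%.
29.6504% exceeds the 20% threshold by 9.6504 percentage points.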